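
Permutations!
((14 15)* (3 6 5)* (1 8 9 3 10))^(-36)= (15)(1 10 5 6 3 9 8)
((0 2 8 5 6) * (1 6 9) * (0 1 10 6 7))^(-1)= (0 7 1 6 10 9 5 8 2)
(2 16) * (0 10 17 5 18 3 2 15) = (0 10 17 5 18 3 2 16 15) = [10, 1, 16, 2, 4, 18, 6, 7, 8, 9, 17, 11, 12, 13, 14, 0, 15, 5, 3]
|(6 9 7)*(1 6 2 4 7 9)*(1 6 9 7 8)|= 6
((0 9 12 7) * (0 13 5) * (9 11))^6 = (0 5 13 7 12 9 11)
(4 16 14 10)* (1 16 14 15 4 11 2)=(1 16 15 4 14 10 11 2)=[0, 16, 1, 3, 14, 5, 6, 7, 8, 9, 11, 2, 12, 13, 10, 4, 15]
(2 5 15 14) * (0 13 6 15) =(0 13 6 15 14 2 5) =[13, 1, 5, 3, 4, 0, 15, 7, 8, 9, 10, 11, 12, 6, 2, 14]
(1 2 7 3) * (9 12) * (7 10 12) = (1 2 10 12 9 7 3) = [0, 2, 10, 1, 4, 5, 6, 3, 8, 7, 12, 11, 9]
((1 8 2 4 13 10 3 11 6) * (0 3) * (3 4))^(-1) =(0 10 13 4)(1 6 11 3 2 8)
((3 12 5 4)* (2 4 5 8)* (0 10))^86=((0 10)(2 4 3 12 8))^86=(2 4 3 12 8)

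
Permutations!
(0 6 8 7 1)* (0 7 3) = (0 6 8 3)(1 7) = [6, 7, 2, 0, 4, 5, 8, 1, 3]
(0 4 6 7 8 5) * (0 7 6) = [4, 1, 2, 3, 0, 7, 6, 8, 5] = (0 4)(5 7 8)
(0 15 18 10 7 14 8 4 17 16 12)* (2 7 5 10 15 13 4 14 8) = (0 13 4 17 16 12)(2 7 8 14)(5 10)(15 18) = [13, 1, 7, 3, 17, 10, 6, 8, 14, 9, 5, 11, 0, 4, 2, 18, 12, 16, 15]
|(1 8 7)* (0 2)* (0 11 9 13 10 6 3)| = |(0 2 11 9 13 10 6 3)(1 8 7)| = 24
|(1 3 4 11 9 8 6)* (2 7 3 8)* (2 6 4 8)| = 9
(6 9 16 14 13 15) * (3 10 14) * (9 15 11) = (3 10 14 13 11 9 16)(6 15) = [0, 1, 2, 10, 4, 5, 15, 7, 8, 16, 14, 9, 12, 11, 13, 6, 3]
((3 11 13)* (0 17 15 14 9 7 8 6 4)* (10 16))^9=((0 17 15 14 9 7 8 6 4)(3 11 13)(10 16))^9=(17)(10 16)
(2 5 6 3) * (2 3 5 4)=(2 4)(5 6)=[0, 1, 4, 3, 2, 6, 5]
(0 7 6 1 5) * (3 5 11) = (0 7 6 1 11 3 5) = [7, 11, 2, 5, 4, 0, 1, 6, 8, 9, 10, 3]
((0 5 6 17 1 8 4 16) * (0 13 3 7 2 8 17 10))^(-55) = (0 5 6 10)(1 17)(2 8 4 16 13 3 7)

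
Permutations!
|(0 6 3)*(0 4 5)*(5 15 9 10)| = 8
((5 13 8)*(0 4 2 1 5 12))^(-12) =((0 4 2 1 5 13 8 12))^(-12) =(0 5)(1 12)(2 8)(4 13)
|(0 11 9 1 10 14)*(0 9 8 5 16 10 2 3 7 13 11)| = 12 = |(1 2 3 7 13 11 8 5 16 10 14 9)|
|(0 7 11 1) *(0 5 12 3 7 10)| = |(0 10)(1 5 12 3 7 11)| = 6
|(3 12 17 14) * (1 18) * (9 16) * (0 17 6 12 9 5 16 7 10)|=14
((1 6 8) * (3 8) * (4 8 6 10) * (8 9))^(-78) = ((1 10 4 9 8)(3 6))^(-78) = (1 4 8 10 9)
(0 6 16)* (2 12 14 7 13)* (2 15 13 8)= (0 6 16)(2 12 14 7 8)(13 15)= [6, 1, 12, 3, 4, 5, 16, 8, 2, 9, 10, 11, 14, 15, 7, 13, 0]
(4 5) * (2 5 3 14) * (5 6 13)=(2 6 13 5 4 3 14)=[0, 1, 6, 14, 3, 4, 13, 7, 8, 9, 10, 11, 12, 5, 2]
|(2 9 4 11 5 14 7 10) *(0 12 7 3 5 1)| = |(0 12 7 10 2 9 4 11 1)(3 5 14)| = 9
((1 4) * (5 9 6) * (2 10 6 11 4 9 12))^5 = ((1 9 11 4)(2 10 6 5 12))^5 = (12)(1 9 11 4)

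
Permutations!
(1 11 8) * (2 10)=(1 11 8)(2 10)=[0, 11, 10, 3, 4, 5, 6, 7, 1, 9, 2, 8]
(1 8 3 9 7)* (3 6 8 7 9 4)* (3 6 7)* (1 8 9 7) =[0, 3, 2, 4, 6, 5, 9, 8, 1, 7] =(1 3 4 6 9 7 8)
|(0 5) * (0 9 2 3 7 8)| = |(0 5 9 2 3 7 8)| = 7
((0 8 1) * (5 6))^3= (8)(5 6)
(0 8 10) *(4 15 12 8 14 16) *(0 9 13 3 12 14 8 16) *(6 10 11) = (0 8 11 6 10 9 13 3 12 16 4 15 14) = [8, 1, 2, 12, 15, 5, 10, 7, 11, 13, 9, 6, 16, 3, 0, 14, 4]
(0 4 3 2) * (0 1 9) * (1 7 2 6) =[4, 9, 7, 6, 3, 5, 1, 2, 8, 0] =(0 4 3 6 1 9)(2 7)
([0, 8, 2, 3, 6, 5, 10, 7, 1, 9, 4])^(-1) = [0, 8, 2, 3, 10, 5, 4, 7, 1, 9, 6]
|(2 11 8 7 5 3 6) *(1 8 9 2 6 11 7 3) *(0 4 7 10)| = |(0 4 7 5 1 8 3 11 9 2 10)| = 11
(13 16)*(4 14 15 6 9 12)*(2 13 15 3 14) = (2 13 16 15 6 9 12 4)(3 14) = [0, 1, 13, 14, 2, 5, 9, 7, 8, 12, 10, 11, 4, 16, 3, 6, 15]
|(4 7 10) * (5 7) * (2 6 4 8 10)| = 10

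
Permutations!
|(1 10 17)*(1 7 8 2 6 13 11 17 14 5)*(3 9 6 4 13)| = 84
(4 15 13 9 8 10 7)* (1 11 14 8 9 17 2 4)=(1 11 14 8 10 7)(2 4 15 13 17)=[0, 11, 4, 3, 15, 5, 6, 1, 10, 9, 7, 14, 12, 17, 8, 13, 16, 2]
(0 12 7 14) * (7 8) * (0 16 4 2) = (0 12 8 7 14 16 4 2) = [12, 1, 0, 3, 2, 5, 6, 14, 7, 9, 10, 11, 8, 13, 16, 15, 4]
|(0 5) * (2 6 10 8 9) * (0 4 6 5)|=|(2 5 4 6 10 8 9)|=7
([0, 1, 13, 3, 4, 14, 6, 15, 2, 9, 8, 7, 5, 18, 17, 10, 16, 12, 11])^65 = [0, 1, 13, 3, 4, 14, 6, 15, 2, 9, 8, 7, 5, 18, 17, 10, 16, 12, 11]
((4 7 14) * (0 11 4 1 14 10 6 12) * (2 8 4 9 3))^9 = ((0 11 9 3 2 8 4 7 10 6 12)(1 14))^9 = (0 6 7 8 3 11 12 10 4 2 9)(1 14)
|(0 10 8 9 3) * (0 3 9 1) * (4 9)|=4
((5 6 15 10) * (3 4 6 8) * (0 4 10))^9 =((0 4 6 15)(3 10 5 8))^9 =(0 4 6 15)(3 10 5 8)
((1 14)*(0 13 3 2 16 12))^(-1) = (0 12 16 2 3 13)(1 14)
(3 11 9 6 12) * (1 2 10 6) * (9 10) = (1 2 9)(3 11 10 6 12) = [0, 2, 9, 11, 4, 5, 12, 7, 8, 1, 6, 10, 3]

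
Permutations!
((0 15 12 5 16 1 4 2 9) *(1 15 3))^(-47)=((0 3 1 4 2 9)(5 16 15 12))^(-47)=(0 3 1 4 2 9)(5 16 15 12)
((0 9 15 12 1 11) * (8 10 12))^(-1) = ((0 9 15 8 10 12 1 11))^(-1) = (0 11 1 12 10 8 15 9)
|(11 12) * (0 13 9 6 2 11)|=7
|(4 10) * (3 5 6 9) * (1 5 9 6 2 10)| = 10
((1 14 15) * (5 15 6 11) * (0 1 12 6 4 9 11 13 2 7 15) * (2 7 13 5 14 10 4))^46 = (0 9 13 6 10 14 15)(1 11 7 5 4 2 12)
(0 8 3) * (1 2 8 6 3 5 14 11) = (0 6 3)(1 2 8 5 14 11) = [6, 2, 8, 0, 4, 14, 3, 7, 5, 9, 10, 1, 12, 13, 11]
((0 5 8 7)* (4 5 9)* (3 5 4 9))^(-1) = ((9)(0 3 5 8 7))^(-1) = (9)(0 7 8 5 3)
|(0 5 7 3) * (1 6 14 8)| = |(0 5 7 3)(1 6 14 8)| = 4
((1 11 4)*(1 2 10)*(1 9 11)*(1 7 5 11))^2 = (1 5 4 10)(2 9 7 11)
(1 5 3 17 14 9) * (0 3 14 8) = (0 3 17 8)(1 5 14 9) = [3, 5, 2, 17, 4, 14, 6, 7, 0, 1, 10, 11, 12, 13, 9, 15, 16, 8]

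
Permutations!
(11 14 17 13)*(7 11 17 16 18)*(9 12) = [0, 1, 2, 3, 4, 5, 6, 11, 8, 12, 10, 14, 9, 17, 16, 15, 18, 13, 7] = (7 11 14 16 18)(9 12)(13 17)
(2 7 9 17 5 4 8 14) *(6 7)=[0, 1, 6, 3, 8, 4, 7, 9, 14, 17, 10, 11, 12, 13, 2, 15, 16, 5]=(2 6 7 9 17 5 4 8 14)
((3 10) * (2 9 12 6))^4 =(12)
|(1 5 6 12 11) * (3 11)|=6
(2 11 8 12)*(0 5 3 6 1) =(0 5 3 6 1)(2 11 8 12) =[5, 0, 11, 6, 4, 3, 1, 7, 12, 9, 10, 8, 2]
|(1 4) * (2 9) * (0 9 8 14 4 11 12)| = 9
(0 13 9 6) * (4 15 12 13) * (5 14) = (0 4 15 12 13 9 6)(5 14) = [4, 1, 2, 3, 15, 14, 0, 7, 8, 6, 10, 11, 13, 9, 5, 12]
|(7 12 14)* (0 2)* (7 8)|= 4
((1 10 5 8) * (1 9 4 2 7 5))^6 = ((1 10)(2 7 5 8 9 4))^6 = (10)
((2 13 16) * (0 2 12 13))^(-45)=((0 2)(12 13 16))^(-45)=(16)(0 2)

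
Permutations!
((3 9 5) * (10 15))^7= ((3 9 5)(10 15))^7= (3 9 5)(10 15)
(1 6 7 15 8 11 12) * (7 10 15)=(1 6 10 15 8 11 12)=[0, 6, 2, 3, 4, 5, 10, 7, 11, 9, 15, 12, 1, 13, 14, 8]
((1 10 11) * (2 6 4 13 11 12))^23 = ((1 10 12 2 6 4 13 11))^23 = (1 11 13 4 6 2 12 10)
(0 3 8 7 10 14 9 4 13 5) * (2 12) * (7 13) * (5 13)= [3, 1, 12, 8, 7, 0, 6, 10, 5, 4, 14, 11, 2, 13, 9]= (0 3 8 5)(2 12)(4 7 10 14 9)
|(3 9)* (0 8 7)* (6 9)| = 3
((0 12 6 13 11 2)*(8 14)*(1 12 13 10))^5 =(0 13 11 2)(1 12 6 10)(8 14)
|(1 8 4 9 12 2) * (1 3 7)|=8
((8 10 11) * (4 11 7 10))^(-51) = (11)(7 10)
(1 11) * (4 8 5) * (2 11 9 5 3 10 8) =(1 9 5 4 2 11)(3 10 8) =[0, 9, 11, 10, 2, 4, 6, 7, 3, 5, 8, 1]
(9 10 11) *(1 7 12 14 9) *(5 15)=[0, 7, 2, 3, 4, 15, 6, 12, 8, 10, 11, 1, 14, 13, 9, 5]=(1 7 12 14 9 10 11)(5 15)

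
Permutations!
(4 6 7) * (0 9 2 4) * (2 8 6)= [9, 1, 4, 3, 2, 5, 7, 0, 6, 8]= (0 9 8 6 7)(2 4)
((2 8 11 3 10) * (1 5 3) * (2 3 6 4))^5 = ((1 5 6 4 2 8 11)(3 10))^5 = (1 8 4 5 11 2 6)(3 10)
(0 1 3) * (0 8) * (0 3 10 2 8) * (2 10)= (10)(0 1 2 8 3)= [1, 2, 8, 0, 4, 5, 6, 7, 3, 9, 10]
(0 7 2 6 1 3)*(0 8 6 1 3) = (0 7 2 1)(3 8 6) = [7, 0, 1, 8, 4, 5, 3, 2, 6]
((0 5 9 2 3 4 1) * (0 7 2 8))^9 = ((0 5 9 8)(1 7 2 3 4))^9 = (0 5 9 8)(1 4 3 2 7)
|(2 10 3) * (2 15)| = 4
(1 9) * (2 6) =(1 9)(2 6) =[0, 9, 6, 3, 4, 5, 2, 7, 8, 1]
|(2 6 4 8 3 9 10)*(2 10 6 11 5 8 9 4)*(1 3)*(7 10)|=18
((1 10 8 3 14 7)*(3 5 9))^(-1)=(1 7 14 3 9 5 8 10)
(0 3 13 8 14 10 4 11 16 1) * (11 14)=(0 3 13 8 11 16 1)(4 14 10)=[3, 0, 2, 13, 14, 5, 6, 7, 11, 9, 4, 16, 12, 8, 10, 15, 1]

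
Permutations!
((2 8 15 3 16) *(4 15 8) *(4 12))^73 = (2 12 4 15 3 16)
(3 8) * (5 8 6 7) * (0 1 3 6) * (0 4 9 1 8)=[8, 3, 2, 4, 9, 0, 7, 5, 6, 1]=(0 8 6 7 5)(1 3 4 9)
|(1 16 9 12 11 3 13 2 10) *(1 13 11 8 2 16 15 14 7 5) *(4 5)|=42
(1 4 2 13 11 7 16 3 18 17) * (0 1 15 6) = [1, 4, 13, 18, 2, 5, 0, 16, 8, 9, 10, 7, 12, 11, 14, 6, 3, 15, 17] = (0 1 4 2 13 11 7 16 3 18 17 15 6)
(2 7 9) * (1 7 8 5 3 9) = (1 7)(2 8 5 3 9) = [0, 7, 8, 9, 4, 3, 6, 1, 5, 2]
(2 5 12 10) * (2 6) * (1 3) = (1 3)(2 5 12 10 6) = [0, 3, 5, 1, 4, 12, 2, 7, 8, 9, 6, 11, 10]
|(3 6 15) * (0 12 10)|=|(0 12 10)(3 6 15)|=3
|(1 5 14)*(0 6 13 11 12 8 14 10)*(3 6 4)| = 12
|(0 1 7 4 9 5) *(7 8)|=|(0 1 8 7 4 9 5)|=7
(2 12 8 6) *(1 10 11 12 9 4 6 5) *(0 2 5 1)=(0 2 9 4 6 5)(1 10 11 12 8)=[2, 10, 9, 3, 6, 0, 5, 7, 1, 4, 11, 12, 8]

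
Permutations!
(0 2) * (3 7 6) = (0 2)(3 7 6) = [2, 1, 0, 7, 4, 5, 3, 6]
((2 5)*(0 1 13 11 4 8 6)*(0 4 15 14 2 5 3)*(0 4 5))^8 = ((0 1 13 11 15 14 2 3 4 8 6 5))^8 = (0 4 15)(1 8 14)(2 13 6)(3 11 5)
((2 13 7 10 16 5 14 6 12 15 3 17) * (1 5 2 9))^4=((1 5 14 6 12 15 3 17 9)(2 13 7 10 16))^4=(1 12 9 6 17 14 3 5 15)(2 16 10 7 13)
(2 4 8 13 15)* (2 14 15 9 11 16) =[0, 1, 4, 3, 8, 5, 6, 7, 13, 11, 10, 16, 12, 9, 15, 14, 2] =(2 4 8 13 9 11 16)(14 15)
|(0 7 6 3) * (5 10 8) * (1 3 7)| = 6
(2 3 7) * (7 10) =(2 3 10 7) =[0, 1, 3, 10, 4, 5, 6, 2, 8, 9, 7]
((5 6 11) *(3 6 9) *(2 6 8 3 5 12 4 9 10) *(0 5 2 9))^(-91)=(0 4 12 11 6 2 9 10 5)(3 8)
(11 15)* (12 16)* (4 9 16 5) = (4 9 16 12 5)(11 15) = [0, 1, 2, 3, 9, 4, 6, 7, 8, 16, 10, 15, 5, 13, 14, 11, 12]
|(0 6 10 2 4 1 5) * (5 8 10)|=|(0 6 5)(1 8 10 2 4)|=15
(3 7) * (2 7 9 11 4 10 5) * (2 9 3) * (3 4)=[0, 1, 7, 4, 10, 9, 6, 2, 8, 11, 5, 3]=(2 7)(3 4 10 5 9 11)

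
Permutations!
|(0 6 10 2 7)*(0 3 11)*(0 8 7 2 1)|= 4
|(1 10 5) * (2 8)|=6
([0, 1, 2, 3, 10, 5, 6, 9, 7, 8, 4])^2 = [0, 1, 2, 3, 4, 5, 6, 8, 9, 7, 10]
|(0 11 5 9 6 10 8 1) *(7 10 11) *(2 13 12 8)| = 8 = |(0 7 10 2 13 12 8 1)(5 9 6 11)|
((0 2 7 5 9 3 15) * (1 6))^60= (0 9 2 3 7 15 5)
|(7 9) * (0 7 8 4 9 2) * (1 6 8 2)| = 8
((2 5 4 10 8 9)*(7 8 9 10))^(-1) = (2 9 10 8 7 4 5)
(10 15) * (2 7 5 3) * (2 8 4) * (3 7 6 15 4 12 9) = [0, 1, 6, 8, 2, 7, 15, 5, 12, 3, 4, 11, 9, 13, 14, 10] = (2 6 15 10 4)(3 8 12 9)(5 7)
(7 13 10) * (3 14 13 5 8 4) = (3 14 13 10 7 5 8 4) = [0, 1, 2, 14, 3, 8, 6, 5, 4, 9, 7, 11, 12, 10, 13]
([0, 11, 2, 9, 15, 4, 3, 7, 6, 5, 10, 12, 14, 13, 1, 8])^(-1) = (1 14 12 11)(3 6 8 15 4 5 9)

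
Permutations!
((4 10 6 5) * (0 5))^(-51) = (0 6 10 4 5)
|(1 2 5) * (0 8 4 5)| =6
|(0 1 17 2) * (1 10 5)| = |(0 10 5 1 17 2)| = 6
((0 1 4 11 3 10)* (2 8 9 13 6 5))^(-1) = (0 10 3 11 4 1)(2 5 6 13 9 8)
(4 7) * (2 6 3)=(2 6 3)(4 7)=[0, 1, 6, 2, 7, 5, 3, 4]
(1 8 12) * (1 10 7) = (1 8 12 10 7) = [0, 8, 2, 3, 4, 5, 6, 1, 12, 9, 7, 11, 10]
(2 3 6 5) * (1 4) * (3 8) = (1 4)(2 8 3 6 5) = [0, 4, 8, 6, 1, 2, 5, 7, 3]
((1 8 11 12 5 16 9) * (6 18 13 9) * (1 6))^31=(1 8 11 12 5 16)(6 9 13 18)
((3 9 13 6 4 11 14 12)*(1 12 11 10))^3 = (1 9 4 12 13 10 3 6)(11 14)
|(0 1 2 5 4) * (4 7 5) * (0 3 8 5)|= |(0 1 2 4 3 8 5 7)|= 8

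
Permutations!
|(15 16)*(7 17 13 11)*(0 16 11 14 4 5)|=10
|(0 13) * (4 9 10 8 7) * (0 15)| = 15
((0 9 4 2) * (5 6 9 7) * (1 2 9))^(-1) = (0 2 1 6 5 7)(4 9)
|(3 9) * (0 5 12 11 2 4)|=6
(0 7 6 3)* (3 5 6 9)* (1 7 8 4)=(0 8 4 1 7 9 3)(5 6)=[8, 7, 2, 0, 1, 6, 5, 9, 4, 3]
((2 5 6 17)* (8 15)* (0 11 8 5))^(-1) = (0 2 17 6 5 15 8 11)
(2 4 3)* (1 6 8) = [0, 6, 4, 2, 3, 5, 8, 7, 1] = (1 6 8)(2 4 3)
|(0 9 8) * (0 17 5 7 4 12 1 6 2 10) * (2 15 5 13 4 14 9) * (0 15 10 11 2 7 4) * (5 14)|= |(0 7 5 4 12 1 6 10 15 14 9 8 17 13)(2 11)|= 14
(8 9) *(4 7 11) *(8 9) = (4 7 11) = [0, 1, 2, 3, 7, 5, 6, 11, 8, 9, 10, 4]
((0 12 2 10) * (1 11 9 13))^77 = (0 12 2 10)(1 11 9 13) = ((0 12 2 10)(1 11 9 13))^77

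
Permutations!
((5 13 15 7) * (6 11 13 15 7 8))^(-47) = (5 8 11 7 15 6 13)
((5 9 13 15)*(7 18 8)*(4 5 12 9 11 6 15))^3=((4 5 11 6 15 12 9 13)(7 18 8))^3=(18)(4 6 9 5 15 13 11 12)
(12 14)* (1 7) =(1 7)(12 14) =[0, 7, 2, 3, 4, 5, 6, 1, 8, 9, 10, 11, 14, 13, 12]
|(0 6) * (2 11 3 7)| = |(0 6)(2 11 3 7)| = 4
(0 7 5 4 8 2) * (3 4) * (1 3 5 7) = (0 1 3 4 8 2) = [1, 3, 0, 4, 8, 5, 6, 7, 2]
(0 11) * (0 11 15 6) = [15, 1, 2, 3, 4, 5, 0, 7, 8, 9, 10, 11, 12, 13, 14, 6] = (0 15 6)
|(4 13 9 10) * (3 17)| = |(3 17)(4 13 9 10)| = 4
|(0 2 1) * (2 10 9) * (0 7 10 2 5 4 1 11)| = 6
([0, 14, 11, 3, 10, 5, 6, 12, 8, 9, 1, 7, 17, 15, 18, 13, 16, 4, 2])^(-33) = [0, 17, 1, 3, 7, 5, 6, 18, 8, 9, 12, 14, 2, 15, 4, 13, 16, 11, 10]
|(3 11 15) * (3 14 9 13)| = |(3 11 15 14 9 13)| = 6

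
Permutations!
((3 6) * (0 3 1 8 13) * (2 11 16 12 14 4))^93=(0 1)(2 12)(3 8)(4 16)(6 13)(11 14)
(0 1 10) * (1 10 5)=(0 10)(1 5)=[10, 5, 2, 3, 4, 1, 6, 7, 8, 9, 0]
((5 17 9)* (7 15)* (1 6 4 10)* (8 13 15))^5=((1 6 4 10)(5 17 9)(7 8 13 15))^5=(1 6 4 10)(5 9 17)(7 8 13 15)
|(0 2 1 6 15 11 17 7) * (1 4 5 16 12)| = |(0 2 4 5 16 12 1 6 15 11 17 7)| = 12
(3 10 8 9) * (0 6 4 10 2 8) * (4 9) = (0 6 9 3 2 8 4 10) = [6, 1, 8, 2, 10, 5, 9, 7, 4, 3, 0]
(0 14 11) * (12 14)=[12, 1, 2, 3, 4, 5, 6, 7, 8, 9, 10, 0, 14, 13, 11]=(0 12 14 11)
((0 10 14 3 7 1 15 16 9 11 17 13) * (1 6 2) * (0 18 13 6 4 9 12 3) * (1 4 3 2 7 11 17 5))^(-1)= ((0 10 14)(1 15 16 12 2 4 9 17 6 7 3 11 5)(13 18))^(-1)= (0 14 10)(1 5 11 3 7 6 17 9 4 2 12 16 15)(13 18)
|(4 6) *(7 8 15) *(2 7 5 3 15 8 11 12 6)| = 6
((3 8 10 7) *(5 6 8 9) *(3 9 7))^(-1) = (3 10 8 6 5 9 7)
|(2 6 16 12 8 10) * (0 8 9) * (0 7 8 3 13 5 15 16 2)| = 22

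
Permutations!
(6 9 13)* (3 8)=(3 8)(6 9 13)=[0, 1, 2, 8, 4, 5, 9, 7, 3, 13, 10, 11, 12, 6]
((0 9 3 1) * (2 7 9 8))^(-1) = (0 1 3 9 7 2 8)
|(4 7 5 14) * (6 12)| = |(4 7 5 14)(6 12)| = 4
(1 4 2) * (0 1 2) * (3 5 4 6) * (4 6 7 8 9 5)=(0 1 7 8 9 5 6 3 4)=[1, 7, 2, 4, 0, 6, 3, 8, 9, 5]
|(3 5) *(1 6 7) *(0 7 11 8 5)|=|(0 7 1 6 11 8 5 3)|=8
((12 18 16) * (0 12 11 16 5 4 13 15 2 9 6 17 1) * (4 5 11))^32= ((0 12 18 11 16 4 13 15 2 9 6 17 1))^32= (0 13 1 4 17 16 6 11 9 18 2 12 15)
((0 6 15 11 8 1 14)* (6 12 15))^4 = (0 8 12 1 15 14 11)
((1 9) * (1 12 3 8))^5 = ((1 9 12 3 8))^5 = (12)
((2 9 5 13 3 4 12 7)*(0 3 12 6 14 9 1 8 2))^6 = (0 5 4 12 14)(3 13 6 7 9)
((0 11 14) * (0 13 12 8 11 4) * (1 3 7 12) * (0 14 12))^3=((0 4 14 13 1 3 7)(8 11 12))^3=(0 13 7 14 3 4 1)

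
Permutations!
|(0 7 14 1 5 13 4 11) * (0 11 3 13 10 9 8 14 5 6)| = 9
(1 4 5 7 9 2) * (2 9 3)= (9)(1 4 5 7 3 2)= [0, 4, 1, 2, 5, 7, 6, 3, 8, 9]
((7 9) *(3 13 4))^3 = (13)(7 9)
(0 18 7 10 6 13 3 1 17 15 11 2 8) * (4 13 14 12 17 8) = (0 18 7 10 6 14 12 17 15 11 2 4 13 3 1 8) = [18, 8, 4, 1, 13, 5, 14, 10, 0, 9, 6, 2, 17, 3, 12, 11, 16, 15, 7]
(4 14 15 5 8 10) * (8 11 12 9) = (4 14 15 5 11 12 9 8 10) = [0, 1, 2, 3, 14, 11, 6, 7, 10, 8, 4, 12, 9, 13, 15, 5]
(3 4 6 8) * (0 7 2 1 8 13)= (0 7 2 1 8 3 4 6 13)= [7, 8, 1, 4, 6, 5, 13, 2, 3, 9, 10, 11, 12, 0]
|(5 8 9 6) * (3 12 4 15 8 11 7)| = 10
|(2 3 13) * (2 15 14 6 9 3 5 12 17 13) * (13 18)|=11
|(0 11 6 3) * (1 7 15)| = |(0 11 6 3)(1 7 15)| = 12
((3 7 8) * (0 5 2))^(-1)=((0 5 2)(3 7 8))^(-1)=(0 2 5)(3 8 7)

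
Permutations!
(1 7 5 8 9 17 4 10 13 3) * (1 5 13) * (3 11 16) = [0, 7, 2, 5, 10, 8, 6, 13, 9, 17, 1, 16, 12, 11, 14, 15, 3, 4] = (1 7 13 11 16 3 5 8 9 17 4 10)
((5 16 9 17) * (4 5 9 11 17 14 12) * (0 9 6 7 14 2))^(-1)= ((0 9 2)(4 5 16 11 17 6 7 14 12))^(-1)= (0 2 9)(4 12 14 7 6 17 11 16 5)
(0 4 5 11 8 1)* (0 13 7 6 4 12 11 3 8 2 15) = (0 12 11 2 15)(1 13 7 6 4 5 3 8) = [12, 13, 15, 8, 5, 3, 4, 6, 1, 9, 10, 2, 11, 7, 14, 0]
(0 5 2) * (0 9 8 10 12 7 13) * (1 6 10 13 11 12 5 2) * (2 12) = (0 12 7 11 2 9 8 13)(1 6 10 5) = [12, 6, 9, 3, 4, 1, 10, 11, 13, 8, 5, 2, 7, 0]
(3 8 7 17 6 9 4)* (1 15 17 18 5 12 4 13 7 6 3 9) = (1 15 17 3 8 6)(4 9 13 7 18 5 12) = [0, 15, 2, 8, 9, 12, 1, 18, 6, 13, 10, 11, 4, 7, 14, 17, 16, 3, 5]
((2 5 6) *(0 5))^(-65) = (0 2 6 5)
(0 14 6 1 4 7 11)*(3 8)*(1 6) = [14, 4, 2, 8, 7, 5, 6, 11, 3, 9, 10, 0, 12, 13, 1] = (0 14 1 4 7 11)(3 8)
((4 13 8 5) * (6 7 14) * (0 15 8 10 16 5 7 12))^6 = (0 12 6 14 7 8 15)(4 13 10 16 5)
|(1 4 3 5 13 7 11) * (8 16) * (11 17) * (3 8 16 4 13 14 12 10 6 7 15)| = 12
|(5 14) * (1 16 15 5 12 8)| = 7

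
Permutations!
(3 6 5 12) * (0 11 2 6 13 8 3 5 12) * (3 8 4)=[11, 1, 6, 13, 3, 0, 12, 7, 8, 9, 10, 2, 5, 4]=(0 11 2 6 12 5)(3 13 4)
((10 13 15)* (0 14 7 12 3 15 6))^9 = (15)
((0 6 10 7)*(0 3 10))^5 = ((0 6)(3 10 7))^5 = (0 6)(3 7 10)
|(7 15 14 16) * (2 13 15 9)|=|(2 13 15 14 16 7 9)|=7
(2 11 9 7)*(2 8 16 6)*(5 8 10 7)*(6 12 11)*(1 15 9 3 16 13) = [0, 15, 6, 16, 4, 8, 2, 10, 13, 5, 7, 3, 11, 1, 14, 9, 12] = (1 15 9 5 8 13)(2 6)(3 16 12 11)(7 10)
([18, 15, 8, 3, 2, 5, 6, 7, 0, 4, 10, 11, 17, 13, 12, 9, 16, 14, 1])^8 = (18)(12 14 17)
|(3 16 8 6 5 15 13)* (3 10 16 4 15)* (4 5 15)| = |(3 5)(6 15 13 10 16 8)| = 6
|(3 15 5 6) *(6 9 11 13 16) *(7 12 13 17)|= 11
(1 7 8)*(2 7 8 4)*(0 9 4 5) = (0 9 4 2 7 5)(1 8) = [9, 8, 7, 3, 2, 0, 6, 5, 1, 4]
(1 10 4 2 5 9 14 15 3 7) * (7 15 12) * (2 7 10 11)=[0, 11, 5, 15, 7, 9, 6, 1, 8, 14, 4, 2, 10, 13, 12, 3]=(1 11 2 5 9 14 12 10 4 7)(3 15)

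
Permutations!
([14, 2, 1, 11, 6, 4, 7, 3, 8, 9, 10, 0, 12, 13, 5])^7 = [11, 2, 1, 7, 5, 14, 4, 6, 8, 9, 10, 3, 12, 13, 0]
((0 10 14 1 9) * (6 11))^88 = ((0 10 14 1 9)(6 11))^88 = (0 1 10 9 14)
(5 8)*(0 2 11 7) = (0 2 11 7)(5 8) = [2, 1, 11, 3, 4, 8, 6, 0, 5, 9, 10, 7]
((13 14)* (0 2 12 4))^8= ((0 2 12 4)(13 14))^8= (14)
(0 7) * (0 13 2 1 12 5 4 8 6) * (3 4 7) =(0 3 4 8 6)(1 12 5 7 13 2) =[3, 12, 1, 4, 8, 7, 0, 13, 6, 9, 10, 11, 5, 2]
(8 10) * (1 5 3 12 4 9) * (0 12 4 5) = (0 12 5 3 4 9 1)(8 10) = [12, 0, 2, 4, 9, 3, 6, 7, 10, 1, 8, 11, 5]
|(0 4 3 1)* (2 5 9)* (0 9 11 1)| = |(0 4 3)(1 9 2 5 11)| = 15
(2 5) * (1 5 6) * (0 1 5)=(0 1)(2 6 5)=[1, 0, 6, 3, 4, 2, 5]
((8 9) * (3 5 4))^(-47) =((3 5 4)(8 9))^(-47) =(3 5 4)(8 9)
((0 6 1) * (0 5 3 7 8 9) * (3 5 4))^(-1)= (0 9 8 7 3 4 1 6)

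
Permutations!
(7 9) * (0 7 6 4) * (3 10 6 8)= (0 7 9 8 3 10 6 4)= [7, 1, 2, 10, 0, 5, 4, 9, 3, 8, 6]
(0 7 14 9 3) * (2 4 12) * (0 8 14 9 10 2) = (0 7 9 3 8 14 10 2 4 12) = [7, 1, 4, 8, 12, 5, 6, 9, 14, 3, 2, 11, 0, 13, 10]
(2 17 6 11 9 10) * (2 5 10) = [0, 1, 17, 3, 4, 10, 11, 7, 8, 2, 5, 9, 12, 13, 14, 15, 16, 6] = (2 17 6 11 9)(5 10)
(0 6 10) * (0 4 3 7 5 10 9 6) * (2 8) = (2 8)(3 7 5 10 4)(6 9) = [0, 1, 8, 7, 3, 10, 9, 5, 2, 6, 4]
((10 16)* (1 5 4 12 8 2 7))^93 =((1 5 4 12 8 2 7)(10 16))^93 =(1 4 8 7 5 12 2)(10 16)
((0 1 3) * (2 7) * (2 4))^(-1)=((0 1 3)(2 7 4))^(-1)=(0 3 1)(2 4 7)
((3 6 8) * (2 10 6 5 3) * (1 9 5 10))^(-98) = ((1 9 5 3 10 6 8 2))^(-98) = (1 8 10 5)(2 6 3 9)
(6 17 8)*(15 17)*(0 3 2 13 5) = (0 3 2 13 5)(6 15 17 8) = [3, 1, 13, 2, 4, 0, 15, 7, 6, 9, 10, 11, 12, 5, 14, 17, 16, 8]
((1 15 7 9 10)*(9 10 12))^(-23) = ((1 15 7 10)(9 12))^(-23) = (1 15 7 10)(9 12)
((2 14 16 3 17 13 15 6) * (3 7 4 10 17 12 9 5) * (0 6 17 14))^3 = (17)(3 5 9 12)(4 16 10 7 14)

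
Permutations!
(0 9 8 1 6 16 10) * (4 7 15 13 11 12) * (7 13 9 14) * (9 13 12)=[14, 6, 2, 3, 12, 5, 16, 15, 1, 8, 0, 9, 4, 11, 7, 13, 10]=(0 14 7 15 13 11 9 8 1 6 16 10)(4 12)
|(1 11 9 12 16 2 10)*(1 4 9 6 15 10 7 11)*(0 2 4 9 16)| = 18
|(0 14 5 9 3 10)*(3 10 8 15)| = |(0 14 5 9 10)(3 8 15)| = 15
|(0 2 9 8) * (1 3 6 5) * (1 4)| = |(0 2 9 8)(1 3 6 5 4)| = 20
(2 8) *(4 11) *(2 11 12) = (2 8 11 4 12) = [0, 1, 8, 3, 12, 5, 6, 7, 11, 9, 10, 4, 2]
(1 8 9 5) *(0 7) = [7, 8, 2, 3, 4, 1, 6, 0, 9, 5] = (0 7)(1 8 9 5)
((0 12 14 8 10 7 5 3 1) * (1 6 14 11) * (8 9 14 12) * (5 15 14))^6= (0 9 1 14 11 15 12 7 6 10 3 8 5)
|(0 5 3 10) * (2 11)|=4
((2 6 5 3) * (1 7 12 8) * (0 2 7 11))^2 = (0 6 3 12 1)(2 5 7 8 11)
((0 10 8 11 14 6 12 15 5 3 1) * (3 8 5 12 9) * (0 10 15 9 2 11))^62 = ((0 15 12 9 3 1 10 5 8)(2 11 14 6))^62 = (0 8 5 10 1 3 9 12 15)(2 14)(6 11)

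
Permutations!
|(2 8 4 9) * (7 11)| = |(2 8 4 9)(7 11)| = 4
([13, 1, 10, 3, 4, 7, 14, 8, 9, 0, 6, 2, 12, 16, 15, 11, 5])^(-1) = [9, 1, 11, 3, 4, 16, 10, 5, 7, 8, 2, 15, 12, 0, 6, 14, 13]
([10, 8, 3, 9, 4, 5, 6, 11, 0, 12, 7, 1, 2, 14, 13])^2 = [7, 0, 9, 12, 4, 5, 6, 1, 10, 2, 11, 8, 3, 13, 14]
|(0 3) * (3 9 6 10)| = 5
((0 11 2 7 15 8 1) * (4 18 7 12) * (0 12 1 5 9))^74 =((0 11 2 1 12 4 18 7 15 8 5 9))^74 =(0 2 12 18 15 5)(1 4 7 8 9 11)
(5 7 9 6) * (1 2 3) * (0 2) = (0 2 3 1)(5 7 9 6) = [2, 0, 3, 1, 4, 7, 5, 9, 8, 6]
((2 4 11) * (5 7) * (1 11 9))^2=(1 2 9 11 4)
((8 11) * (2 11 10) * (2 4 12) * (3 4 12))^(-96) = ((2 11 8 10 12)(3 4))^(-96) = (2 12 10 8 11)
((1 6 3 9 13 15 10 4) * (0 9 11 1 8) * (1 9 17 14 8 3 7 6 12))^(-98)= ((0 17 14 8)(1 12)(3 11 9 13 15 10 4)(6 7))^(-98)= (0 14)(8 17)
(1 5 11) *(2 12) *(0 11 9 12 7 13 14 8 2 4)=(0 11 1 5 9 12 4)(2 7 13 14 8)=[11, 5, 7, 3, 0, 9, 6, 13, 2, 12, 10, 1, 4, 14, 8]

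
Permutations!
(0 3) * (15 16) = (0 3)(15 16) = [3, 1, 2, 0, 4, 5, 6, 7, 8, 9, 10, 11, 12, 13, 14, 16, 15]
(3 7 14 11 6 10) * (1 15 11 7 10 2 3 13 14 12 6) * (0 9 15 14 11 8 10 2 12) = (0 9 15 8 10 13 11 1 14 7)(2 3)(6 12) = [9, 14, 3, 2, 4, 5, 12, 0, 10, 15, 13, 1, 6, 11, 7, 8]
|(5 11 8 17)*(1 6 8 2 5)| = 12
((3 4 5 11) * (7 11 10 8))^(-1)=(3 11 7 8 10 5 4)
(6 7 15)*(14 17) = (6 7 15)(14 17) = [0, 1, 2, 3, 4, 5, 7, 15, 8, 9, 10, 11, 12, 13, 17, 6, 16, 14]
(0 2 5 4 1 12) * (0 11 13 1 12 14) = (0 2 5 4 12 11 13 1 14) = [2, 14, 5, 3, 12, 4, 6, 7, 8, 9, 10, 13, 11, 1, 0]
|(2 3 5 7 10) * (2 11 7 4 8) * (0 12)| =|(0 12)(2 3 5 4 8)(7 10 11)| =30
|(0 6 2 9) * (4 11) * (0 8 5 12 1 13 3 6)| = |(1 13 3 6 2 9 8 5 12)(4 11)| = 18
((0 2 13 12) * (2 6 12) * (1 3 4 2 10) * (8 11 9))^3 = (1 2)(3 13)(4 10)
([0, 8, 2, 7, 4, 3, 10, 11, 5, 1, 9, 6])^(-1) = [0, 9, 2, 5, 4, 8, 11, 3, 1, 10, 6, 7]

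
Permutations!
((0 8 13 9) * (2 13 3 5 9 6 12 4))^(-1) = (0 9 5 3 8)(2 4 12 6 13)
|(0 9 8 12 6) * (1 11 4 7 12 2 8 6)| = |(0 9 6)(1 11 4 7 12)(2 8)| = 30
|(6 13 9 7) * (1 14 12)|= |(1 14 12)(6 13 9 7)|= 12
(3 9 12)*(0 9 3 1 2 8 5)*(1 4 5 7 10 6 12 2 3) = [9, 3, 8, 1, 5, 0, 12, 10, 7, 2, 6, 11, 4] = (0 9 2 8 7 10 6 12 4 5)(1 3)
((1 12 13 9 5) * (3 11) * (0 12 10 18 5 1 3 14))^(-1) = ((0 12 13 9 1 10 18 5 3 11 14))^(-1) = (0 14 11 3 5 18 10 1 9 13 12)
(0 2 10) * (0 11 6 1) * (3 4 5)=(0 2 10 11 6 1)(3 4 5)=[2, 0, 10, 4, 5, 3, 1, 7, 8, 9, 11, 6]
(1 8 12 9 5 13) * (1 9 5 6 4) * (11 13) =(1 8 12 5 11 13 9 6 4) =[0, 8, 2, 3, 1, 11, 4, 7, 12, 6, 10, 13, 5, 9]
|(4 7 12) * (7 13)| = 4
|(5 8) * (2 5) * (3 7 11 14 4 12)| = |(2 5 8)(3 7 11 14 4 12)| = 6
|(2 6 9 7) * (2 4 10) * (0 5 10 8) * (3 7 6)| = 8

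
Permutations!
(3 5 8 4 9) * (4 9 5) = [0, 1, 2, 4, 5, 8, 6, 7, 9, 3] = (3 4 5 8 9)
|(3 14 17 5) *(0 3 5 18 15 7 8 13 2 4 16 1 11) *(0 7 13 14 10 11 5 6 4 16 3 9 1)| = 18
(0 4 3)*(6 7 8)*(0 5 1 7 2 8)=(0 4 3 5 1 7)(2 8 6)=[4, 7, 8, 5, 3, 1, 2, 0, 6]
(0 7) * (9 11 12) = (0 7)(9 11 12) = [7, 1, 2, 3, 4, 5, 6, 0, 8, 11, 10, 12, 9]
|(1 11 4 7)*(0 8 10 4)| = 7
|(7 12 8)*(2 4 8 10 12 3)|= |(2 4 8 7 3)(10 12)|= 10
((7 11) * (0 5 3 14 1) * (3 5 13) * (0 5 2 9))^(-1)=((0 13 3 14 1 5 2 9)(7 11))^(-1)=(0 9 2 5 1 14 3 13)(7 11)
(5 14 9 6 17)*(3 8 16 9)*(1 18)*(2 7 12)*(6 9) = (1 18)(2 7 12)(3 8 16 6 17 5 14) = [0, 18, 7, 8, 4, 14, 17, 12, 16, 9, 10, 11, 2, 13, 3, 15, 6, 5, 1]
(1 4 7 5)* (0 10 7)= (0 10 7 5 1 4)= [10, 4, 2, 3, 0, 1, 6, 5, 8, 9, 7]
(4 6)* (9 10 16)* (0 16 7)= [16, 1, 2, 3, 6, 5, 4, 0, 8, 10, 7, 11, 12, 13, 14, 15, 9]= (0 16 9 10 7)(4 6)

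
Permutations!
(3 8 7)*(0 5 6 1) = (0 5 6 1)(3 8 7) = [5, 0, 2, 8, 4, 6, 1, 3, 7]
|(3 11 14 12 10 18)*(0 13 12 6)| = 9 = |(0 13 12 10 18 3 11 14 6)|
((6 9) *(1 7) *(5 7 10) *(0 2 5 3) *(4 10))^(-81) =((0 2 5 7 1 4 10 3)(6 9))^(-81) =(0 3 10 4 1 7 5 2)(6 9)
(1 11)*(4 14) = [0, 11, 2, 3, 14, 5, 6, 7, 8, 9, 10, 1, 12, 13, 4] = (1 11)(4 14)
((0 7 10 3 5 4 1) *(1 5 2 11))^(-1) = (0 1 11 2 3 10 7)(4 5)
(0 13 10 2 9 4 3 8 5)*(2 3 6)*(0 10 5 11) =(0 13 5 10 3 8 11)(2 9 4 6) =[13, 1, 9, 8, 6, 10, 2, 7, 11, 4, 3, 0, 12, 5]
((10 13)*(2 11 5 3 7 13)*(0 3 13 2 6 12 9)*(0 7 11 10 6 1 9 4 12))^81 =(0 5)(1 9 7 2 10)(3 13)(4 12)(6 11)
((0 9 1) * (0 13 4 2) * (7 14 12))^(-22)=((0 9 1 13 4 2)(7 14 12))^(-22)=(0 1 4)(2 9 13)(7 12 14)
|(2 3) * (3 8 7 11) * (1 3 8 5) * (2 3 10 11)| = 7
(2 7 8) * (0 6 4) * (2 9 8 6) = (0 2 7 6 4)(8 9) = [2, 1, 7, 3, 0, 5, 4, 6, 9, 8]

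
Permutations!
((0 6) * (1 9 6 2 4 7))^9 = (0 4 1 6 2 7 9)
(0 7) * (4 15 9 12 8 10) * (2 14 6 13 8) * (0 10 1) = (0 7 10 4 15 9 12 2 14 6 13 8 1) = [7, 0, 14, 3, 15, 5, 13, 10, 1, 12, 4, 11, 2, 8, 6, 9]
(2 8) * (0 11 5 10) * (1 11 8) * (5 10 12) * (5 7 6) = (0 8 2 1 11 10)(5 12 7 6) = [8, 11, 1, 3, 4, 12, 5, 6, 2, 9, 0, 10, 7]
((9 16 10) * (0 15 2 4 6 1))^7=(0 15 2 4 6 1)(9 16 10)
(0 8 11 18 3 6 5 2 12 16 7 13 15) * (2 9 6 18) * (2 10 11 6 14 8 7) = [7, 1, 12, 18, 4, 9, 5, 13, 6, 14, 11, 10, 16, 15, 8, 0, 2, 17, 3] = (0 7 13 15)(2 12 16)(3 18)(5 9 14 8 6)(10 11)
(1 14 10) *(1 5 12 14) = (5 12 14 10) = [0, 1, 2, 3, 4, 12, 6, 7, 8, 9, 5, 11, 14, 13, 10]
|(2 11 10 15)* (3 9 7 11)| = 7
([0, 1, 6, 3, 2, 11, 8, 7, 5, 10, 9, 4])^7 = [0, 1, 6, 3, 2, 11, 8, 7, 5, 10, 9, 4]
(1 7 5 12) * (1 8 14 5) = (1 7)(5 12 8 14) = [0, 7, 2, 3, 4, 12, 6, 1, 14, 9, 10, 11, 8, 13, 5]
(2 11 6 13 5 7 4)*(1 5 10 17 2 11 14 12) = (1 5 7 4 11 6 13 10 17 2 14 12) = [0, 5, 14, 3, 11, 7, 13, 4, 8, 9, 17, 6, 1, 10, 12, 15, 16, 2]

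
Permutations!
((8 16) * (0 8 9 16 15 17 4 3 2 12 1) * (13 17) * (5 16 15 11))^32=(0 16 17 12 11 15 3)(1 5 13 2 8 9 4)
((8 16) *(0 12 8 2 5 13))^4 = ((0 12 8 16 2 5 13))^4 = (0 2 12 5 8 13 16)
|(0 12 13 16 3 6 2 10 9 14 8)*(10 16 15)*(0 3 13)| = 10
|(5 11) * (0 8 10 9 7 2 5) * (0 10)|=|(0 8)(2 5 11 10 9 7)|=6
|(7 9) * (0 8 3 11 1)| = |(0 8 3 11 1)(7 9)| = 10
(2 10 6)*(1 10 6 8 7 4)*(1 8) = [0, 10, 6, 3, 8, 5, 2, 4, 7, 9, 1] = (1 10)(2 6)(4 8 7)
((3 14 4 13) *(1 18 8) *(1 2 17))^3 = ((1 18 8 2 17)(3 14 4 13))^3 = (1 2 18 17 8)(3 13 4 14)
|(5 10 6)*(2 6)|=|(2 6 5 10)|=4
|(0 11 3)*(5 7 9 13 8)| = 15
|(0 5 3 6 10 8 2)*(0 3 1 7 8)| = |(0 5 1 7 8 2 3 6 10)| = 9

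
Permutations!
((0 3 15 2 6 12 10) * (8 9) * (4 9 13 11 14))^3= ((0 3 15 2 6 12 10)(4 9 8 13 11 14))^3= (0 2 10 15 12 3 6)(4 13)(8 14)(9 11)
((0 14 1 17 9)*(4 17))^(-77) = (0 14 1 4 17 9)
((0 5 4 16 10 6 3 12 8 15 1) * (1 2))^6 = (0 3)(1 6)(2 10)(4 8)(5 12)(15 16)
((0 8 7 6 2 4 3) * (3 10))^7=(0 3 10 4 2 6 7 8)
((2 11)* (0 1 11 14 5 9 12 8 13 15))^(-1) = ((0 1 11 2 14 5 9 12 8 13 15))^(-1) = (0 15 13 8 12 9 5 14 2 11 1)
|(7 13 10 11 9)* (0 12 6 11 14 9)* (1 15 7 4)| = |(0 12 6 11)(1 15 7 13 10 14 9 4)| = 8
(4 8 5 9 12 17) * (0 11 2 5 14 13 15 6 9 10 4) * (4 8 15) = (0 11 2 5 10 8 14 13 4 15 6 9 12 17) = [11, 1, 5, 3, 15, 10, 9, 7, 14, 12, 8, 2, 17, 4, 13, 6, 16, 0]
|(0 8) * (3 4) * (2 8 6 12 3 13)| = |(0 6 12 3 4 13 2 8)| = 8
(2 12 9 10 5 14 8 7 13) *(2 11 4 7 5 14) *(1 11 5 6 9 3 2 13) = [0, 11, 12, 2, 7, 13, 9, 1, 6, 10, 14, 4, 3, 5, 8] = (1 11 4 7)(2 12 3)(5 13)(6 9 10 14 8)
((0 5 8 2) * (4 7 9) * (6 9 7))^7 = (0 2 8 5)(4 6 9)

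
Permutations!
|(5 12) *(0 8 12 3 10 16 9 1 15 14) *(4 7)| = |(0 8 12 5 3 10 16 9 1 15 14)(4 7)| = 22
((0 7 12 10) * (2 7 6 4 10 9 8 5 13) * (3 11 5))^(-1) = (0 10 4 6)(2 13 5 11 3 8 9 12 7)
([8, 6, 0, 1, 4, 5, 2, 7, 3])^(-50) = (0 6 3)(1 8 2)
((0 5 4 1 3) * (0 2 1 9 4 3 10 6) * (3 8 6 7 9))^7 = (10)(0 6 8 5)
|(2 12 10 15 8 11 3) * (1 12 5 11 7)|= 12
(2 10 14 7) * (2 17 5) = (2 10 14 7 17 5) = [0, 1, 10, 3, 4, 2, 6, 17, 8, 9, 14, 11, 12, 13, 7, 15, 16, 5]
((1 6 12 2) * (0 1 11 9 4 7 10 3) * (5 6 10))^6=((0 1 10 3)(2 11 9 4 7 5 6 12))^6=(0 10)(1 3)(2 6 7 9)(4 11 12 5)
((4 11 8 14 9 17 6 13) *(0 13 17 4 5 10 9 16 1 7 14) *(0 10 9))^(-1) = ((0 13 5 9 4 11 8 10)(1 7 14 16)(6 17))^(-1) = (0 10 8 11 4 9 5 13)(1 16 14 7)(6 17)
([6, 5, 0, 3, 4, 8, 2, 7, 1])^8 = [2, 8, 6, 3, 4, 1, 0, 7, 5]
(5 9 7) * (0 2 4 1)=[2, 0, 4, 3, 1, 9, 6, 5, 8, 7]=(0 2 4 1)(5 9 7)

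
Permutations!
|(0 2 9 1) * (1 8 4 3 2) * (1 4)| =7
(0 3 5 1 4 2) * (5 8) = (0 3 8 5 1 4 2) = [3, 4, 0, 8, 2, 1, 6, 7, 5]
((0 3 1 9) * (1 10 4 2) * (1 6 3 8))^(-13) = (0 9 1 8)(2 3 4 6 10)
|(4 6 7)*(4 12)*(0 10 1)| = |(0 10 1)(4 6 7 12)| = 12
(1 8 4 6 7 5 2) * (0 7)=(0 7 5 2 1 8 4 6)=[7, 8, 1, 3, 6, 2, 0, 5, 4]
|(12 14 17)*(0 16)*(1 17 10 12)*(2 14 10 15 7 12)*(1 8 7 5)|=|(0 16)(1 17 8 7 12 10 2 14 15 5)|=10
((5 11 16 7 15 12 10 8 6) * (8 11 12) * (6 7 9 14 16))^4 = ((5 12 10 11 6)(7 15 8)(9 14 16))^4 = (5 6 11 10 12)(7 15 8)(9 14 16)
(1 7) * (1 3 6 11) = (1 7 3 6 11) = [0, 7, 2, 6, 4, 5, 11, 3, 8, 9, 10, 1]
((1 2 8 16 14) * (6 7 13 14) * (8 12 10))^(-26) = (1 8 13 12 6)(2 16 14 10 7)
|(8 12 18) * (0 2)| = 6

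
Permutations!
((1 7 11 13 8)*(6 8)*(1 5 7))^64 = ((5 7 11 13 6 8))^64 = (5 6 11)(7 8 13)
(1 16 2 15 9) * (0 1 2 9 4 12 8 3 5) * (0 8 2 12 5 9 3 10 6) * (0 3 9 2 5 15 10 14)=(0 1 16 9 12 5 8 14)(2 10 6 3)(4 15)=[1, 16, 10, 2, 15, 8, 3, 7, 14, 12, 6, 11, 5, 13, 0, 4, 9]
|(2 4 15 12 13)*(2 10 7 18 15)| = 6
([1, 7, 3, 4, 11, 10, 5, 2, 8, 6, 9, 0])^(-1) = (0 11 4 3 2 7 1)(5 6 9 10)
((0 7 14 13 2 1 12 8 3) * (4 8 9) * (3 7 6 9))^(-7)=((0 6 9 4 8 7 14 13 2 1 12 3))^(-7)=(0 7 12 4 2 6 14 3 8 1 9 13)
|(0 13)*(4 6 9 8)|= 4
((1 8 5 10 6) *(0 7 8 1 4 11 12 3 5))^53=(0 8 7)(3 4 5 11 10 12 6)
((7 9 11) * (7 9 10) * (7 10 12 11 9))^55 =((7 12 11))^55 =(7 12 11)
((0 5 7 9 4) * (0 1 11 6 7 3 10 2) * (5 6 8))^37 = (0 6 7 9 4 1 11 8 5 3 10 2)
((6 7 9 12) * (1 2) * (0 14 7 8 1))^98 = (0 2 1 8 6 12 9 7 14)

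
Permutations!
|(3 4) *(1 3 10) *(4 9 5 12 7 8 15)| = |(1 3 9 5 12 7 8 15 4 10)| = 10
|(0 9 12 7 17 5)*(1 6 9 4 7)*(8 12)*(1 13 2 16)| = 40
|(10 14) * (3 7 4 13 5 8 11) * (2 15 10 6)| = |(2 15 10 14 6)(3 7 4 13 5 8 11)| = 35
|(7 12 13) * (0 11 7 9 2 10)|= 8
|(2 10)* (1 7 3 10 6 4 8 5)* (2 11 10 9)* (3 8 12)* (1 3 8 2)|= 10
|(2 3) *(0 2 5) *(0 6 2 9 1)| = |(0 9 1)(2 3 5 6)| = 12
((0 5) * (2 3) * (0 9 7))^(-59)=(0 5 9 7)(2 3)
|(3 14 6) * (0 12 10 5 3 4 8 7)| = |(0 12 10 5 3 14 6 4 8 7)| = 10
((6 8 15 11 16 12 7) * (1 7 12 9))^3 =((1 7 6 8 15 11 16 9))^3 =(1 8 16 7 15 9 6 11)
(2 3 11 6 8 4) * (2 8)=(2 3 11 6)(4 8)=[0, 1, 3, 11, 8, 5, 2, 7, 4, 9, 10, 6]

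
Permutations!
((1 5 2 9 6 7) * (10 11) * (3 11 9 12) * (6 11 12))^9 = (1 7 6 2 5)(3 12)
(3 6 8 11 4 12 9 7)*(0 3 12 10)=(0 3 6 8 11 4 10)(7 12 9)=[3, 1, 2, 6, 10, 5, 8, 12, 11, 7, 0, 4, 9]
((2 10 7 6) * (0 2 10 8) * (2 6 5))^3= ((0 6 10 7 5 2 8))^3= (0 7 8 10 2 6 5)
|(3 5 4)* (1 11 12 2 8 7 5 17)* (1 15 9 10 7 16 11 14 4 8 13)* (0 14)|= |(0 14 4 3 17 15 9 10 7 5 8 16 11 12 2 13 1)|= 17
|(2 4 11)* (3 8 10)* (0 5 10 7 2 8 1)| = 5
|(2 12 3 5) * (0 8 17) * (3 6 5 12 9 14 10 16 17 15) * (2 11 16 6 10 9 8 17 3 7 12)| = 22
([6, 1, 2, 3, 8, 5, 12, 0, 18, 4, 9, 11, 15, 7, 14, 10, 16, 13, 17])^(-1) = (0 7 13 17 18 8 4 9 10 15 12 6)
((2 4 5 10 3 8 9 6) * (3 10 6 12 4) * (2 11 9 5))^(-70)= ((2 3 8 5 6 11 9 12 4))^(-70)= (2 8 6 9 4 3 5 11 12)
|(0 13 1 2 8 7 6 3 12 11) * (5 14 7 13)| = 8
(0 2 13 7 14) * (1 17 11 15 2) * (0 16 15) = [1, 17, 13, 3, 4, 5, 6, 14, 8, 9, 10, 0, 12, 7, 16, 2, 15, 11] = (0 1 17 11)(2 13 7 14 16 15)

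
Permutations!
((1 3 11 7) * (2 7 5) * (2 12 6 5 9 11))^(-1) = ((1 3 2 7)(5 12 6)(9 11))^(-1) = (1 7 2 3)(5 6 12)(9 11)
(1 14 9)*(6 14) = (1 6 14 9) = [0, 6, 2, 3, 4, 5, 14, 7, 8, 1, 10, 11, 12, 13, 9]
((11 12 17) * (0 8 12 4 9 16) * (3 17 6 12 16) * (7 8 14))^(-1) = (0 16 8 7 14)(3 9 4 11 17)(6 12)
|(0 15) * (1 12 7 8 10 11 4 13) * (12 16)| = 18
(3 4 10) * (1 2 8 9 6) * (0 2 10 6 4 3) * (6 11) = (0 2 8 9 4 11 6 1 10) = [2, 10, 8, 3, 11, 5, 1, 7, 9, 4, 0, 6]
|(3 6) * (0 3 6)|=2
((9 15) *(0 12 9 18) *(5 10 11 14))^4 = (0 18 15 9 12)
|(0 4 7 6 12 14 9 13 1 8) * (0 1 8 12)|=|(0 4 7 6)(1 12 14 9 13 8)|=12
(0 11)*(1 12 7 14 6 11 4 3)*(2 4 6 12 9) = (0 6 11)(1 9 2 4 3)(7 14 12) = [6, 9, 4, 1, 3, 5, 11, 14, 8, 2, 10, 0, 7, 13, 12]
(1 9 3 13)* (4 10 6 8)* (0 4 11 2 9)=(0 4 10 6 8 11 2 9 3 13 1)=[4, 0, 9, 13, 10, 5, 8, 7, 11, 3, 6, 2, 12, 1]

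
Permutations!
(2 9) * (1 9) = (1 9 2) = [0, 9, 1, 3, 4, 5, 6, 7, 8, 2]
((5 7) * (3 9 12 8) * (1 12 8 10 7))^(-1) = ((1 12 10 7 5)(3 9 8))^(-1) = (1 5 7 10 12)(3 8 9)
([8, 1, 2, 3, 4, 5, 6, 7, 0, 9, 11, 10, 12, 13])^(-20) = [0, 1, 2, 3, 4, 5, 6, 7, 8, 9, 10, 11, 12, 13]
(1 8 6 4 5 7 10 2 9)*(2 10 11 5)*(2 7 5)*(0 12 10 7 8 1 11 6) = (0 12 10 7 6 4 8)(2 9 11) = [12, 1, 9, 3, 8, 5, 4, 6, 0, 11, 7, 2, 10]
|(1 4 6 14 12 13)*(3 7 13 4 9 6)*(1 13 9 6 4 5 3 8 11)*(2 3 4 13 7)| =|(1 6 14 12 5 4 8 11)(2 3)(7 9 13)| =24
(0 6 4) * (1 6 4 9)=[4, 6, 2, 3, 0, 5, 9, 7, 8, 1]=(0 4)(1 6 9)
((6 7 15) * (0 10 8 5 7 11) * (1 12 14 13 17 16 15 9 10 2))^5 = (0 13 11 14 6 12 15 1 16 2 17)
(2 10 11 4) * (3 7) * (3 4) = (2 10 11 3 7 4) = [0, 1, 10, 7, 2, 5, 6, 4, 8, 9, 11, 3]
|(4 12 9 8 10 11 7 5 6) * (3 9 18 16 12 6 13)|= 24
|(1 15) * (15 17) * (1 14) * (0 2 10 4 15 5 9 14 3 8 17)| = |(0 2 10 4 15 3 8 17 5 9 14 1)| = 12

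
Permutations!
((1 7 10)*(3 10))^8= ((1 7 3 10))^8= (10)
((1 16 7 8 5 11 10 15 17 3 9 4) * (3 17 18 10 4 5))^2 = ((1 16 7 8 3 9 5 11 4)(10 15 18))^2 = (1 7 3 5 4 16 8 9 11)(10 18 15)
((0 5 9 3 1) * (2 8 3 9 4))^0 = (9)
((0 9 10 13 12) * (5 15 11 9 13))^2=(0 12 13)(5 11 10 15 9)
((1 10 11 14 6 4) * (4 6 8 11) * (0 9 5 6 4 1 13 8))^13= ((0 9 5 6 4 13 8 11 14)(1 10))^13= (0 4 14 6 11 5 8 9 13)(1 10)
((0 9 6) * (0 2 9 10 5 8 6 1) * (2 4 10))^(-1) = (0 1 9 2)(4 6 8 5 10)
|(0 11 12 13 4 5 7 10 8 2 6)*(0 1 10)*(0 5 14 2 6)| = 28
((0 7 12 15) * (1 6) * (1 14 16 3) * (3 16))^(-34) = ((16)(0 7 12 15)(1 6 14 3))^(-34) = (16)(0 12)(1 14)(3 6)(7 15)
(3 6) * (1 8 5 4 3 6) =(1 8 5 4 3) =[0, 8, 2, 1, 3, 4, 6, 7, 5]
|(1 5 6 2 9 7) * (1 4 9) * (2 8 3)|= 6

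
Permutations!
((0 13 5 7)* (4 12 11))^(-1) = ((0 13 5 7)(4 12 11))^(-1) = (0 7 5 13)(4 11 12)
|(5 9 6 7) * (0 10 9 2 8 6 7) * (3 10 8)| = |(0 8 6)(2 3 10 9 7 5)| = 6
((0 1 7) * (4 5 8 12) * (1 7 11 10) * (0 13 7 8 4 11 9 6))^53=((0 8 12 11 10 1 9 6)(4 5)(7 13))^53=(0 1 12 6 10 8 9 11)(4 5)(7 13)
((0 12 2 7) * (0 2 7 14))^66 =(0 12 7 2 14)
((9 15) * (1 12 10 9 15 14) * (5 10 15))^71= (1 12 15 5 10 9 14)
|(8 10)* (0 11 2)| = 6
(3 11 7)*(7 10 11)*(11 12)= (3 7)(10 12 11)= [0, 1, 2, 7, 4, 5, 6, 3, 8, 9, 12, 10, 11]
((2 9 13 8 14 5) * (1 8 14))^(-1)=(1 8)(2 5 14 13 9)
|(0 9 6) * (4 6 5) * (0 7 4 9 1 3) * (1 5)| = 15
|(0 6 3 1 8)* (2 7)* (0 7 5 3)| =6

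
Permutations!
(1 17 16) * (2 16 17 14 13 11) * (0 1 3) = [1, 14, 16, 0, 4, 5, 6, 7, 8, 9, 10, 2, 12, 11, 13, 15, 3, 17] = (17)(0 1 14 13 11 2 16 3)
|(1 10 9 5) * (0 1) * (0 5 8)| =|(0 1 10 9 8)| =5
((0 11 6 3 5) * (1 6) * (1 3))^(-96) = ((0 11 3 5)(1 6))^(-96) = (11)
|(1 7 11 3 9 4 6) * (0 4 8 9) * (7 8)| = 9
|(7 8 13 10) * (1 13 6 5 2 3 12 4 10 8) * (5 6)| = |(1 13 8 5 2 3 12 4 10 7)| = 10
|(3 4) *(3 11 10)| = |(3 4 11 10)| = 4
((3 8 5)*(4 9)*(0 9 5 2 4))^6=(9)(2 4 5 3 8)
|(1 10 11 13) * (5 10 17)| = |(1 17 5 10 11 13)| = 6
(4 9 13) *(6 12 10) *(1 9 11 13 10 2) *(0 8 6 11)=(0 8 6 12 2 1 9 10 11 13 4)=[8, 9, 1, 3, 0, 5, 12, 7, 6, 10, 11, 13, 2, 4]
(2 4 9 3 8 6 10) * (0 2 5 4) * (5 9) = (0 2)(3 8 6 10 9)(4 5) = [2, 1, 0, 8, 5, 4, 10, 7, 6, 3, 9]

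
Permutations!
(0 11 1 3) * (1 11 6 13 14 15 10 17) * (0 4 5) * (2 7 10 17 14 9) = (0 6 13 9 2 7 10 14 15 17 1 3 4 5) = [6, 3, 7, 4, 5, 0, 13, 10, 8, 2, 14, 11, 12, 9, 15, 17, 16, 1]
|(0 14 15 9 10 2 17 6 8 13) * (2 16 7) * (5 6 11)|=14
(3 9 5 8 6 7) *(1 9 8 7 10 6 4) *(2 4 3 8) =(1 9 5 7 8 3 2 4)(6 10) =[0, 9, 4, 2, 1, 7, 10, 8, 3, 5, 6]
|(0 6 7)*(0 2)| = 4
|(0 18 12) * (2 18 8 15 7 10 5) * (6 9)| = |(0 8 15 7 10 5 2 18 12)(6 9)| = 18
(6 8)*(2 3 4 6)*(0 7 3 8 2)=(0 7 3 4 6 2 8)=[7, 1, 8, 4, 6, 5, 2, 3, 0]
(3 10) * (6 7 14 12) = [0, 1, 2, 10, 4, 5, 7, 14, 8, 9, 3, 11, 6, 13, 12] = (3 10)(6 7 14 12)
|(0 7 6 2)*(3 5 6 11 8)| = 8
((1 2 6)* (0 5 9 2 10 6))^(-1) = ((0 5 9 2)(1 10 6))^(-1) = (0 2 9 5)(1 6 10)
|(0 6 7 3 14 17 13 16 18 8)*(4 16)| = 11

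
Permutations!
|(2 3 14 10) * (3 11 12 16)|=|(2 11 12 16 3 14 10)|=7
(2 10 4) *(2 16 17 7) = (2 10 4 16 17 7) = [0, 1, 10, 3, 16, 5, 6, 2, 8, 9, 4, 11, 12, 13, 14, 15, 17, 7]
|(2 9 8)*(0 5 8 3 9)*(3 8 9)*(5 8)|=6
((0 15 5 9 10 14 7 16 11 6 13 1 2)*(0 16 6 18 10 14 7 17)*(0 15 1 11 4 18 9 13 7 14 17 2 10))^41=((0 1 10 14 2 16 4 18)(5 13 11 9 17 15)(6 7))^41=(0 1 10 14 2 16 4 18)(5 15 17 9 11 13)(6 7)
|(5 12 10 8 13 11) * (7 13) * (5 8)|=12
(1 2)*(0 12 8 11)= (0 12 8 11)(1 2)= [12, 2, 1, 3, 4, 5, 6, 7, 11, 9, 10, 0, 8]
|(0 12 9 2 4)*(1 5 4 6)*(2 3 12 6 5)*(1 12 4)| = 6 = |(0 6 12 9 3 4)(1 2 5)|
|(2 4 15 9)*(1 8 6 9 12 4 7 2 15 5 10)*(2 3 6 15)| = 35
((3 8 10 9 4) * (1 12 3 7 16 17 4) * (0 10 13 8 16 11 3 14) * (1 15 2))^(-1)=((0 10 9 15 2 1 12 14)(3 16 17 4 7 11)(8 13))^(-1)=(0 14 12 1 2 15 9 10)(3 11 7 4 17 16)(8 13)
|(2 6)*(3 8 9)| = 6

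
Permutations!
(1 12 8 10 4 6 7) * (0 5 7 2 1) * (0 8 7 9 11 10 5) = (1 12 7 8 5 9 11 10 4 6 2) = [0, 12, 1, 3, 6, 9, 2, 8, 5, 11, 4, 10, 7]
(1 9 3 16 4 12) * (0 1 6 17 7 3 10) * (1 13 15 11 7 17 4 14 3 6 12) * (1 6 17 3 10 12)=[13, 9, 2, 16, 6, 5, 4, 17, 8, 12, 0, 7, 1, 15, 10, 11, 14, 3]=(0 13 15 11 7 17 3 16 14 10)(1 9 12)(4 6)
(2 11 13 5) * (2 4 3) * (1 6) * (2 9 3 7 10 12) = (1 6)(2 11 13 5 4 7 10 12)(3 9) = [0, 6, 11, 9, 7, 4, 1, 10, 8, 3, 12, 13, 2, 5]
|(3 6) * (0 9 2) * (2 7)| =|(0 9 7 2)(3 6)| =4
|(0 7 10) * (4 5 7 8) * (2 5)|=|(0 8 4 2 5 7 10)|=7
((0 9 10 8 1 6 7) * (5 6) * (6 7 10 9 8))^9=(0 7 5 1 8)(6 10)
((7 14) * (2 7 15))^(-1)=(2 15 14 7)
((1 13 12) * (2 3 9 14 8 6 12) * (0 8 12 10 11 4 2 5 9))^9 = ((0 8 6 10 11 4 2 3)(1 13 5 9 14 12))^9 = (0 8 6 10 11 4 2 3)(1 9)(5 12)(13 14)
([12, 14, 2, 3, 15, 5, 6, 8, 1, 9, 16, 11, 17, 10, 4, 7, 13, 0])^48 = [0, 1, 2, 3, 4, 5, 6, 7, 8, 9, 10, 11, 12, 13, 14, 15, 16, 17]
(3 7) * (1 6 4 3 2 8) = (1 6 4 3 7 2 8) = [0, 6, 8, 7, 3, 5, 4, 2, 1]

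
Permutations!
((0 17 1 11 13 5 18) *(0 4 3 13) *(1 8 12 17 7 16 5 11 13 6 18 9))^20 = (18)(0 9)(1 7)(5 11)(8 17 12)(13 16)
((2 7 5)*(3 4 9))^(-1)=((2 7 5)(3 4 9))^(-1)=(2 5 7)(3 9 4)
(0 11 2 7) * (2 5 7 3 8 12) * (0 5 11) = [0, 1, 3, 8, 4, 7, 6, 5, 12, 9, 10, 11, 2] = (2 3 8 12)(5 7)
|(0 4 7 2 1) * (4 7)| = |(0 7 2 1)| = 4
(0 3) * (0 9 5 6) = (0 3 9 5 6) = [3, 1, 2, 9, 4, 6, 0, 7, 8, 5]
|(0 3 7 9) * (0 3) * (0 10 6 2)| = |(0 10 6 2)(3 7 9)| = 12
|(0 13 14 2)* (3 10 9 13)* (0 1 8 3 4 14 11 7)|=12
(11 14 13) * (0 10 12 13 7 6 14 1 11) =(0 10 12 13)(1 11)(6 14 7) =[10, 11, 2, 3, 4, 5, 14, 6, 8, 9, 12, 1, 13, 0, 7]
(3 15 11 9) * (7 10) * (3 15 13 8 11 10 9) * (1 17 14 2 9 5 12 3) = (1 17 14 2 9 15 10 7 5 12 3 13 8 11) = [0, 17, 9, 13, 4, 12, 6, 5, 11, 15, 7, 1, 3, 8, 2, 10, 16, 14]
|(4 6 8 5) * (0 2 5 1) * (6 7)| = |(0 2 5 4 7 6 8 1)| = 8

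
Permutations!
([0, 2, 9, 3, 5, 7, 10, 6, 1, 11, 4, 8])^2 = [0, 9, 11, 3, 7, 6, 4, 10, 2, 8, 5, 1]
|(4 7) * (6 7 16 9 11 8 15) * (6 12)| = 9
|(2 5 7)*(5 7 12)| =2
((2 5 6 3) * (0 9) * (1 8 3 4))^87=(0 9)(1 2 4 3 6 8 5)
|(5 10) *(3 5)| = 3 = |(3 5 10)|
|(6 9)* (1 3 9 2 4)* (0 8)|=|(0 8)(1 3 9 6 2 4)|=6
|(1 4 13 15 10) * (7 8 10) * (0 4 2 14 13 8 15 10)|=|(0 4 8)(1 2 14 13 10)(7 15)|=30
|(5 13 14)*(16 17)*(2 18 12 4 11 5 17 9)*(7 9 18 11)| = |(2 11 5 13 14 17 16 18 12 4 7 9)| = 12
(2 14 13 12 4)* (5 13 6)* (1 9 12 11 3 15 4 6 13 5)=(1 9 12 6)(2 14 13 11 3 15 4)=[0, 9, 14, 15, 2, 5, 1, 7, 8, 12, 10, 3, 6, 11, 13, 4]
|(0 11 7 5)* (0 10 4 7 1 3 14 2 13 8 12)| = |(0 11 1 3 14 2 13 8 12)(4 7 5 10)| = 36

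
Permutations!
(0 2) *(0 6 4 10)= (0 2 6 4 10)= [2, 1, 6, 3, 10, 5, 4, 7, 8, 9, 0]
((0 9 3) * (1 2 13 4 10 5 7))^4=((0 9 3)(1 2 13 4 10 5 7))^4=(0 9 3)(1 10 2 5 13 7 4)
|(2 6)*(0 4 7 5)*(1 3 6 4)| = |(0 1 3 6 2 4 7 5)| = 8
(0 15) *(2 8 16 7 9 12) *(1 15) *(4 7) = (0 1 15)(2 8 16 4 7 9 12) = [1, 15, 8, 3, 7, 5, 6, 9, 16, 12, 10, 11, 2, 13, 14, 0, 4]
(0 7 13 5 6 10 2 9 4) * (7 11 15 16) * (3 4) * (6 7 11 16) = (0 16 11 15 6 10 2 9 3 4)(5 7 13) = [16, 1, 9, 4, 0, 7, 10, 13, 8, 3, 2, 15, 12, 5, 14, 6, 11]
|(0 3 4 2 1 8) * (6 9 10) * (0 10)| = |(0 3 4 2 1 8 10 6 9)| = 9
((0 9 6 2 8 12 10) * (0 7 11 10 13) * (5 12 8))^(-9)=((0 9 6 2 5 12 13)(7 11 10))^(-9)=(0 12 2 9 13 5 6)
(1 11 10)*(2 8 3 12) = (1 11 10)(2 8 3 12) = [0, 11, 8, 12, 4, 5, 6, 7, 3, 9, 1, 10, 2]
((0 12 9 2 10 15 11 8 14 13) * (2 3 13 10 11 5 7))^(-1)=((0 12 9 3 13)(2 11 8 14 10 15 5 7))^(-1)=(0 13 3 9 12)(2 7 5 15 10 14 8 11)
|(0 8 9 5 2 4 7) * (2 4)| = |(0 8 9 5 4 7)| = 6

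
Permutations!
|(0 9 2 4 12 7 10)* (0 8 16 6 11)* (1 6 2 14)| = |(0 9 14 1 6 11)(2 4 12 7 10 8 16)| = 42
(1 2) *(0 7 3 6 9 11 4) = [7, 2, 1, 6, 0, 5, 9, 3, 8, 11, 10, 4] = (0 7 3 6 9 11 4)(1 2)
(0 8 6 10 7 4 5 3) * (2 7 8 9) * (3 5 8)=(0 9 2 7 4 8 6 10 3)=[9, 1, 7, 0, 8, 5, 10, 4, 6, 2, 3]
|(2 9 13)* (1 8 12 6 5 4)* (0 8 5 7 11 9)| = 9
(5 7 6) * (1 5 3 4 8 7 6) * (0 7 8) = [7, 5, 2, 4, 0, 6, 3, 1, 8] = (8)(0 7 1 5 6 3 4)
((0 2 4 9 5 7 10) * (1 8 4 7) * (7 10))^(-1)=((0 2 10)(1 8 4 9 5))^(-1)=(0 10 2)(1 5 9 4 8)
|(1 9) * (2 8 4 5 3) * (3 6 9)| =8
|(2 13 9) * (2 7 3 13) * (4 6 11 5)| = 4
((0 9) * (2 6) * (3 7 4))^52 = (9)(3 7 4)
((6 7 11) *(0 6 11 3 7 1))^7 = (11)(0 6 1)(3 7)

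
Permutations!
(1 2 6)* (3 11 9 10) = (1 2 6)(3 11 9 10) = [0, 2, 6, 11, 4, 5, 1, 7, 8, 10, 3, 9]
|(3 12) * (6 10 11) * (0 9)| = 6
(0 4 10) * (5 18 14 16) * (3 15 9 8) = (0 4 10)(3 15 9 8)(5 18 14 16) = [4, 1, 2, 15, 10, 18, 6, 7, 3, 8, 0, 11, 12, 13, 16, 9, 5, 17, 14]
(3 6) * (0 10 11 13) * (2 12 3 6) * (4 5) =[10, 1, 12, 2, 5, 4, 6, 7, 8, 9, 11, 13, 3, 0] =(0 10 11 13)(2 12 3)(4 5)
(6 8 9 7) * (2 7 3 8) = [0, 1, 7, 8, 4, 5, 2, 6, 9, 3] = (2 7 6)(3 8 9)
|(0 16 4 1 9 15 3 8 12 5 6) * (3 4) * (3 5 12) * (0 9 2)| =|(0 16 5 6 9 15 4 1 2)(3 8)| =18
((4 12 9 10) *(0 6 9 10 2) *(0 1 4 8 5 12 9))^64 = ((0 6)(1 4 9 2)(5 12 10 8))^64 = (12)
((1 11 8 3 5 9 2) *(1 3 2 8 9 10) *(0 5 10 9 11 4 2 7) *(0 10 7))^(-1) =(11)(0 8 9 5)(1 10 7 3 2 4) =((11)(0 5 9 8)(1 4 2 3 7 10))^(-1)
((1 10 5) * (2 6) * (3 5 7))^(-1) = (1 5 3 7 10)(2 6)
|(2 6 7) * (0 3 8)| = 3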